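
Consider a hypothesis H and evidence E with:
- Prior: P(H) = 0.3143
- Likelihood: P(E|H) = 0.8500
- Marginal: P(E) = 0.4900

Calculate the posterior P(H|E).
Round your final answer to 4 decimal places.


Using Bayes' theorem:

P(H|E) = P(E|H) × P(H) / P(E)
       = 0.8500 × 0.3143 / 0.4900
       = 0.26715500 / 0.4900
       = 0.5452

The evidence strengthens our belief in H.
Prior: 0.3143 → Posterior: 0.5452


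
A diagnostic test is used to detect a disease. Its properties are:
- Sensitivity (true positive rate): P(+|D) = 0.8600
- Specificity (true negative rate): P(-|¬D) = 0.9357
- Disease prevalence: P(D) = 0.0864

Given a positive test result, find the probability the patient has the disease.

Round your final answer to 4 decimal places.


Let D = has disease, + = positive test

Given:
- P(D) = 0.0864 (prevalence)
- P(+|D) = 0.8600 (sensitivity)
- P(-|¬D) = 0.9357 (specificity)
- P(+|¬D) = 0.0643 (false positive rate = 1 - specificity)

Step 1: Find P(+)
P(+) = P(+|D)P(D) + P(+|¬D)P(¬D)
     = 0.8600 × 0.0864 + 0.0643 × 0.9136
     = 0.07430400 + 0.05874448
     = 0.13304848

Step 2: Apply Bayes' theorem for P(D|+)
P(D|+) = P(+|D)P(D) / P(+)
       = 0.07430400 / 0.13304848
       = 0.5585


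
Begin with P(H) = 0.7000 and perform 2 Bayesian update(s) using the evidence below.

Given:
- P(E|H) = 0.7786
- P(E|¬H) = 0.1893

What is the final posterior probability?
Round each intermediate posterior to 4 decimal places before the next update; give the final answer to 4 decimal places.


Sequential Bayesian updating:

Initial prior: P(H) = 0.7000

Update 1:
  P(E) = 0.7786 × 0.7000 + 0.1893 × 0.3000 = 0.54502000 + 0.05679000 = 0.60181000
  P(H|E) = 0.54502000 / 0.60181000 = 0.9056

Update 2:
  P(E) = 0.7786 × 0.9056 + 0.1893 × 0.0944 = 0.70510016 + 0.01786992 = 0.72297008
  P(H|E) = 0.70510016 / 0.72297008 = 0.9753

Final posterior: 0.9753


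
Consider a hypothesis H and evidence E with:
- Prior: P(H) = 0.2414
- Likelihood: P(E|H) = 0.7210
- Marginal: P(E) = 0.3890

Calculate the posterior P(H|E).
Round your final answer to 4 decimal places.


Using Bayes' theorem:

P(H|E) = P(E|H) × P(H) / P(E)
       = 0.7210 × 0.2414 / 0.3890
       = 0.17404940 / 0.3890
       = 0.4474

The evidence strengthens our belief in H.
Prior: 0.2414 → Posterior: 0.4474


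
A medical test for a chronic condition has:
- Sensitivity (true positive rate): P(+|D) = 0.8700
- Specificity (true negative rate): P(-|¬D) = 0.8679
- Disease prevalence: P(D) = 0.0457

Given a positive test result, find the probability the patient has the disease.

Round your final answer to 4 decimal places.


Let D = has disease, + = positive test

Given:
- P(D) = 0.0457 (prevalence)
- P(+|D) = 0.8700 (sensitivity)
- P(-|¬D) = 0.8679 (specificity)
- P(+|¬D) = 0.1321 (false positive rate = 1 - specificity)

Step 1: Find P(+)
P(+) = P(+|D)P(D) + P(+|¬D)P(¬D)
     = 0.8700 × 0.0457 + 0.1321 × 0.9543
     = 0.03975900 + 0.12606303
     = 0.16582203

Step 2: Apply Bayes' theorem for P(D|+)
P(D|+) = P(+|D)P(D) / P(+)
       = 0.03975900 / 0.16582203
       = 0.2398


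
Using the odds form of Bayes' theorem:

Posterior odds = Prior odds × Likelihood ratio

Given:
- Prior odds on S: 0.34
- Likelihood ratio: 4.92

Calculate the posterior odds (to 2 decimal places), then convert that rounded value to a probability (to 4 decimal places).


Step 1: Calculate posterior odds
Posterior odds = Prior odds × LR
               = 0.34 × 4.92
               = 1.67

Step 2: Convert to probability
P(S|E) = Posterior odds / (1 + Posterior odds)
       = 1.67 / (1 + 1.67)
       = 1.67 / 2.67
       = 0.6255

The evidence increased P(S) from 0.2537 to 0.6255.


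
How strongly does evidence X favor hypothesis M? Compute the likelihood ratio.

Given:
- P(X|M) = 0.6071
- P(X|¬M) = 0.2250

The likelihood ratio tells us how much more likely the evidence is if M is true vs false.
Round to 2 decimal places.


Likelihood Ratio (LR) = P(X|M) / P(X|¬M)

LR = 0.6071 / 0.2250
   = 2.70

The evidence is 2.70 times more likely if M is true than if M is false.
Since LR > 1, the evidence supports M over ¬M.


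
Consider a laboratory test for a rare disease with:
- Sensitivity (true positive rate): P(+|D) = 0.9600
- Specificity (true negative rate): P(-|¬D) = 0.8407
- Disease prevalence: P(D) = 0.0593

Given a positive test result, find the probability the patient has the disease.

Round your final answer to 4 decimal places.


Let D = has disease, + = positive test

Given:
- P(D) = 0.0593 (prevalence)
- P(+|D) = 0.9600 (sensitivity)
- P(-|¬D) = 0.8407 (specificity)
- P(+|¬D) = 0.1593 (false positive rate = 1 - specificity)

Step 1: Find P(+)
P(+) = P(+|D)P(D) + P(+|¬D)P(¬D)
     = 0.9600 × 0.0593 + 0.1593 × 0.9407
     = 0.05692800 + 0.14985351
     = 0.20678151

Step 2: Apply Bayes' theorem for P(D|+)
P(D|+) = P(+|D)P(D) / P(+)
       = 0.05692800 / 0.20678151
       = 0.2753


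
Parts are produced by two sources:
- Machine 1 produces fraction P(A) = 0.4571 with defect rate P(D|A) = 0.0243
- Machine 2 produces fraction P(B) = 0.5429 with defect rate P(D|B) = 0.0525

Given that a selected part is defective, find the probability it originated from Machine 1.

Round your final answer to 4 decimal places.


Let A = from Machine 1, D = defective

Given:
- P(A) = 0.4571, P(B) = 0.5429
- P(D|A) = 0.0243, P(D|B) = 0.0525

Step 1: Find P(D)
P(D) = P(D|A)P(A) + P(D|B)P(B)
     = 0.0243 × 0.4571 + 0.0525 × 0.5429
     = 0.01110753 + 0.02850225
     = 0.03960978

Step 2: Apply Bayes' theorem
P(A|D) = P(D|A)P(A) / P(D)
       = 0.01110753 / 0.03960978
       = 0.2804


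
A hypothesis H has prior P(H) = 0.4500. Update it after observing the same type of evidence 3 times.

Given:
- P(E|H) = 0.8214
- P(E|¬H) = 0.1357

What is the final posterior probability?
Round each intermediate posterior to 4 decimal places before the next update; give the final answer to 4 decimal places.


Sequential Bayesian updating:

Initial prior: P(H) = 0.4500

Update 1:
  P(E) = 0.8214 × 0.4500 + 0.1357 × 0.5500 = 0.36963000 + 0.07463500 = 0.44426500
  P(H|E) = 0.36963000 / 0.44426500 = 0.8320

Update 2:
  P(E) = 0.8214 × 0.8320 + 0.1357 × 0.1680 = 0.68340480 + 0.02279760 = 0.70620240
  P(H|E) = 0.68340480 / 0.70620240 = 0.9677

Update 3:
  P(E) = 0.8214 × 0.9677 + 0.1357 × 0.0323 = 0.79486878 + 0.00438311 = 0.79925189
  P(H|E) = 0.79486878 / 0.79925189 = 0.9945

Final posterior: 0.9945


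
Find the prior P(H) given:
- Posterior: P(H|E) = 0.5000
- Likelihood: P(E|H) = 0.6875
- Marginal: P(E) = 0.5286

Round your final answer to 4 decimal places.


From Bayes' theorem: P(H|E) = P(E|H) × P(H) / P(E)

Rearranging for P(H):
P(H) = P(H|E) × P(E) / P(E|H)
     = 0.5000 × 0.5286 / 0.6875
     = 0.26430000 / 0.6875
     = 0.3844


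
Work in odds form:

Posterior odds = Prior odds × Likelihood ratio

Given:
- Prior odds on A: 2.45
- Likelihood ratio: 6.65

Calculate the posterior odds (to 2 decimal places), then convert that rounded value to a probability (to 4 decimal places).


Step 1: Calculate posterior odds
Posterior odds = Prior odds × LR
               = 2.45 × 6.65
               = 16.29

Step 2: Convert to probability
P(A|E) = Posterior odds / (1 + Posterior odds)
       = 16.29 / (1 + 16.29)
       = 16.29 / 17.29
       = 0.9422

The evidence increased P(A) from 0.7101 to 0.9422.


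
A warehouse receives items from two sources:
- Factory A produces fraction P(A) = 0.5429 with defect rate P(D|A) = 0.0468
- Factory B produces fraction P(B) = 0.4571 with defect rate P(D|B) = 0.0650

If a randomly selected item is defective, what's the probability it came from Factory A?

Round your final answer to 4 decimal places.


Let A = from Factory A, D = defective

Given:
- P(A) = 0.5429, P(B) = 0.4571
- P(D|A) = 0.0468, P(D|B) = 0.0650

Step 1: Find P(D)
P(D) = P(D|A)P(A) + P(D|B)P(B)
     = 0.0468 × 0.5429 + 0.0650 × 0.4571
     = 0.02540772 + 0.02971150
     = 0.05511922

Step 2: Apply Bayes' theorem
P(A|D) = P(D|A)P(A) / P(D)
       = 0.02540772 / 0.05511922
       = 0.4610


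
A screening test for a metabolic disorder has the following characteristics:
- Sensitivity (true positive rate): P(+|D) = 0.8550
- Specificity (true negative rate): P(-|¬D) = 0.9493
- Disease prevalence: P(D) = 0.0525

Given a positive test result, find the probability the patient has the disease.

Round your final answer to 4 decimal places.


Let D = has disease, + = positive test

Given:
- P(D) = 0.0525 (prevalence)
- P(+|D) = 0.8550 (sensitivity)
- P(-|¬D) = 0.9493 (specificity)
- P(+|¬D) = 0.0507 (false positive rate = 1 - specificity)

Step 1: Find P(+)
P(+) = P(+|D)P(D) + P(+|¬D)P(¬D)
     = 0.8550 × 0.0525 + 0.0507 × 0.9475
     = 0.04488750 + 0.04803825
     = 0.09292575

Step 2: Apply Bayes' theorem for P(D|+)
P(D|+) = P(+|D)P(D) / P(+)
       = 0.04488750 / 0.09292575
       = 0.4830


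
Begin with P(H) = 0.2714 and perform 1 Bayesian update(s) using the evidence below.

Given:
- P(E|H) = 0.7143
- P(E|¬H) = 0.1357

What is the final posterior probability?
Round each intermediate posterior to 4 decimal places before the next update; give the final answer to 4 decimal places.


Sequential Bayesian updating:

Initial prior: P(H) = 0.2714

Update 1:
  P(E) = 0.7143 × 0.2714 + 0.1357 × 0.7286 = 0.19386102 + 0.09887102 = 0.29273204
  P(H|E) = 0.19386102 / 0.29273204 = 0.6622

Final posterior: 0.6622


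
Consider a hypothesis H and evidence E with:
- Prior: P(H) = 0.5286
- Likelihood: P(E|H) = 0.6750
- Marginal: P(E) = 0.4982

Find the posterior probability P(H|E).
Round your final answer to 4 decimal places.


Using Bayes' theorem:

P(H|E) = P(E|H) × P(H) / P(E)
       = 0.6750 × 0.5286 / 0.4982
       = 0.35680500 / 0.4982
       = 0.7162

The evidence strengthens our belief in H.
Prior: 0.5286 → Posterior: 0.7162


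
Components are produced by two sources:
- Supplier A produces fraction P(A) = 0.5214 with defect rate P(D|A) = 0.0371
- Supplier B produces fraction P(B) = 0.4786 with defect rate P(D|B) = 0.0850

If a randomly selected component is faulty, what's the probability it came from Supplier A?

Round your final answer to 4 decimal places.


Let A = from Supplier A, D = faulty

Given:
- P(A) = 0.5214, P(B) = 0.4786
- P(D|A) = 0.0371, P(D|B) = 0.0850

Step 1: Find P(D)
P(D) = P(D|A)P(A) + P(D|B)P(B)
     = 0.0371 × 0.5214 + 0.0850 × 0.4786
     = 0.01934394 + 0.04068100
     = 0.06002494

Step 2: Apply Bayes' theorem
P(A|D) = P(D|A)P(A) / P(D)
       = 0.01934394 / 0.06002494
       = 0.3223


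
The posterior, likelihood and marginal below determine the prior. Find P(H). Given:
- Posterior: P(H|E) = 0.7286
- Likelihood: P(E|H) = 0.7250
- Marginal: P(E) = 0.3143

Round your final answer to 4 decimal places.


From Bayes' theorem: P(H|E) = P(E|H) × P(H) / P(E)

Rearranging for P(H):
P(H) = P(H|E) × P(E) / P(E|H)
     = 0.7286 × 0.3143 / 0.7250
     = 0.22899898 / 0.7250
     = 0.3159


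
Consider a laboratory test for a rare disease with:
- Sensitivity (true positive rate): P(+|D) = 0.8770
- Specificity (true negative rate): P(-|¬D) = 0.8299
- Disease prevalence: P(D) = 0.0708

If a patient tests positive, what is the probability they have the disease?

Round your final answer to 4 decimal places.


Let D = has disease, + = positive test

Given:
- P(D) = 0.0708 (prevalence)
- P(+|D) = 0.8770 (sensitivity)
- P(-|¬D) = 0.8299 (specificity)
- P(+|¬D) = 0.1701 (false positive rate = 1 - specificity)

Step 1: Find P(+)
P(+) = P(+|D)P(D) + P(+|¬D)P(¬D)
     = 0.8770 × 0.0708 + 0.1701 × 0.9292
     = 0.06209160 + 0.15805692
     = 0.22014852

Step 2: Apply Bayes' theorem for P(D|+)
P(D|+) = P(+|D)P(D) / P(+)
       = 0.06209160 / 0.22014852
       = 0.2820


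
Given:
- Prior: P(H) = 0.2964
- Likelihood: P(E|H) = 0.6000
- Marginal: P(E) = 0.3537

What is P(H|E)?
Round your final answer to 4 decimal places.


Using Bayes' theorem:

P(H|E) = P(E|H) × P(H) / P(E)
       = 0.6000 × 0.2964 / 0.3537
       = 0.17784000 / 0.3537
       = 0.5028

The evidence strengthens our belief in H.
Prior: 0.2964 → Posterior: 0.5028


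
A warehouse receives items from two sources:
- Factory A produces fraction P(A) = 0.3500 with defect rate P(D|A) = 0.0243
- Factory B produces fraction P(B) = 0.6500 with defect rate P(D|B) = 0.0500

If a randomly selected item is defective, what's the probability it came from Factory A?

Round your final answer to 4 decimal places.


Let A = from Factory A, D = defective

Given:
- P(A) = 0.3500, P(B) = 0.6500
- P(D|A) = 0.0243, P(D|B) = 0.0500

Step 1: Find P(D)
P(D) = P(D|A)P(A) + P(D|B)P(B)
     = 0.0243 × 0.3500 + 0.0500 × 0.6500
     = 0.00850500 + 0.03250000
     = 0.04100500

Step 2: Apply Bayes' theorem
P(A|D) = P(D|A)P(A) / P(D)
       = 0.00850500 / 0.04100500
       = 0.2074


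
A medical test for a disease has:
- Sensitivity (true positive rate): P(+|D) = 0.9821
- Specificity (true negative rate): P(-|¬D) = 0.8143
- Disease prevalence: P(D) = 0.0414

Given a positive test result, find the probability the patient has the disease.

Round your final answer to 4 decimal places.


Let D = has disease, + = positive test

Given:
- P(D) = 0.0414 (prevalence)
- P(+|D) = 0.9821 (sensitivity)
- P(-|¬D) = 0.8143 (specificity)
- P(+|¬D) = 0.1857 (false positive rate = 1 - specificity)

Step 1: Find P(+)
P(+) = P(+|D)P(D) + P(+|¬D)P(¬D)
     = 0.9821 × 0.0414 + 0.1857 × 0.9586
     = 0.04065894 + 0.17801202
     = 0.21867096

Step 2: Apply Bayes' theorem for P(D|+)
P(D|+) = P(+|D)P(D) / P(+)
       = 0.04065894 / 0.21867096
       = 0.1859


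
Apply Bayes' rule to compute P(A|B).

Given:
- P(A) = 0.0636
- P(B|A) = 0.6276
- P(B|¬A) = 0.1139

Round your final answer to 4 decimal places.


Bayes' theorem: P(A|B) = P(B|A) × P(A) / P(B)

Step 1: Calculate P(B) using law of total probability
P(B) = P(B|A)P(A) + P(B|¬A)P(¬A)
     = 0.6276 × 0.0636 + 0.1139 × 0.9364
     = 0.03991536 + 0.10665596
     = 0.14657132

Step 2: Apply Bayes' theorem
P(A|B) = P(B|A) × P(A) / P(B)
       = 0.03991536 / 0.14657132
       = 0.2723


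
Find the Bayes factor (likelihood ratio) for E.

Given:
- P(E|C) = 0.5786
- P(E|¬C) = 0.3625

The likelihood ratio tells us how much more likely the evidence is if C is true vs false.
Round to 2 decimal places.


Likelihood Ratio (LR) = P(E|C) / P(E|¬C)

LR = 0.5786 / 0.3625
   = 1.60

The evidence is 1.60 times more likely if C is true than if C is false.
Because LR exceeds 1, E is evidence for C.


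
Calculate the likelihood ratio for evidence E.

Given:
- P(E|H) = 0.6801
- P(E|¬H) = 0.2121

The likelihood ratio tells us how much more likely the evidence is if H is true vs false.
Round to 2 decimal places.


Likelihood Ratio (LR) = P(E|H) / P(E|¬H)

LR = 0.6801 / 0.2121
   = 3.21

The evidence is 3.21 times more likely if H is true than if H is false.
Since LR > 1, the evidence supports H over ¬H.


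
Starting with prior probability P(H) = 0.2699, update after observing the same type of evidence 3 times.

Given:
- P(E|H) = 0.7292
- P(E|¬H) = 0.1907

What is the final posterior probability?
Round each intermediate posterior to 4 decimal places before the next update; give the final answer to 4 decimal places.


Sequential Bayesian updating:

Initial prior: P(H) = 0.2699

Update 1:
  P(E) = 0.7292 × 0.2699 + 0.1907 × 0.7301 = 0.19681108 + 0.13923007 = 0.33604115
  P(H|E) = 0.19681108 / 0.33604115 = 0.5857

Update 2:
  P(E) = 0.7292 × 0.5857 + 0.1907 × 0.4143 = 0.42709244 + 0.07900701 = 0.50609945
  P(H|E) = 0.42709244 / 0.50609945 = 0.8439

Update 3:
  P(E) = 0.7292 × 0.8439 + 0.1907 × 0.1561 = 0.61537188 + 0.02976827 = 0.64514015
  P(H|E) = 0.61537188 / 0.64514015 = 0.9539

Final posterior: 0.9539


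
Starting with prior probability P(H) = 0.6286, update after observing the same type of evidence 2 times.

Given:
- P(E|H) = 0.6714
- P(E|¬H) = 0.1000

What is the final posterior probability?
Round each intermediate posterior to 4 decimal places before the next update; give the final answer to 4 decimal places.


Sequential Bayesian updating:

Initial prior: P(H) = 0.6286

Update 1:
  P(E) = 0.6714 × 0.6286 + 0.1000 × 0.3714 = 0.42204204 + 0.03714000 = 0.45918204
  P(H|E) = 0.42204204 / 0.45918204 = 0.9191

Update 2:
  P(E) = 0.6714 × 0.9191 + 0.1000 × 0.0809 = 0.61708374 + 0.00809000 = 0.62517374
  P(H|E) = 0.61708374 / 0.62517374 = 0.9871

Final posterior: 0.9871


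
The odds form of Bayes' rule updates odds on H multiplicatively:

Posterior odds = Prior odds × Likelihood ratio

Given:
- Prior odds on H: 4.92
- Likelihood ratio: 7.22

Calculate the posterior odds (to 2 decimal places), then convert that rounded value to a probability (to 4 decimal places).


Step 1: Calculate posterior odds
Posterior odds = Prior odds × LR
               = 4.92 × 7.22
               = 35.52

Step 2: Convert to probability
P(H|E) = Posterior odds / (1 + Posterior odds)
       = 35.52 / (1 + 35.52)
       = 35.52 / 36.52
       = 0.9726

The evidence increased P(H) from 0.8311 to 0.9726.


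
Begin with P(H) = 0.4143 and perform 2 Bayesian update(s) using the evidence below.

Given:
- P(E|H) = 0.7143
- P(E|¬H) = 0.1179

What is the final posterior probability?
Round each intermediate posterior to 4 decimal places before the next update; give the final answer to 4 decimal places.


Sequential Bayesian updating:

Initial prior: P(H) = 0.4143

Update 1:
  P(E) = 0.7143 × 0.4143 + 0.1179 × 0.5857 = 0.29593449 + 0.06905403 = 0.36498852
  P(H|E) = 0.29593449 / 0.36498852 = 0.8108

Update 2:
  P(E) = 0.7143 × 0.8108 + 0.1179 × 0.1892 = 0.57915444 + 0.02230668 = 0.60146112
  P(H|E) = 0.57915444 / 0.60146112 = 0.9629

Final posterior: 0.9629


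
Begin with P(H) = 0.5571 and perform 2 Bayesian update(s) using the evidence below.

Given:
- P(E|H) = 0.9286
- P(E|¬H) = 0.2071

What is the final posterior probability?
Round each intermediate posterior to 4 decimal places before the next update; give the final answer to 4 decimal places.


Sequential Bayesian updating:

Initial prior: P(H) = 0.5571

Update 1:
  P(E) = 0.9286 × 0.5571 + 0.2071 × 0.4429 = 0.51732306 + 0.09172459 = 0.60904765
  P(H|E) = 0.51732306 / 0.60904765 = 0.8494

Update 2:
  P(E) = 0.9286 × 0.8494 + 0.2071 × 0.1506 = 0.78875284 + 0.03118926 = 0.81994210
  P(H|E) = 0.78875284 / 0.81994210 = 0.9620

Final posterior: 0.9620


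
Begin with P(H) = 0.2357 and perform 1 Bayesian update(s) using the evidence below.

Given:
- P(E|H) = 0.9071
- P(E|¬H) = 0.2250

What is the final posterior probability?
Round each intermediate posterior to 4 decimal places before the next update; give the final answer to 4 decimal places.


Sequential Bayesian updating:

Initial prior: P(H) = 0.2357

Update 1:
  P(E) = 0.9071 × 0.2357 + 0.2250 × 0.7643 = 0.21380347 + 0.17196750 = 0.38577097
  P(H|E) = 0.21380347 / 0.38577097 = 0.5542

Final posterior: 0.5542


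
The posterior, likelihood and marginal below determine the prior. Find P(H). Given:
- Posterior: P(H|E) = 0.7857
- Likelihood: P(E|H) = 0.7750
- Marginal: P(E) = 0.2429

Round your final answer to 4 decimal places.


From Bayes' theorem: P(H|E) = P(E|H) × P(H) / P(E)

Rearranging for P(H):
P(H) = P(H|E) × P(E) / P(E|H)
     = 0.7857 × 0.2429 / 0.7750
     = 0.19084653 / 0.7750
     = 0.2463


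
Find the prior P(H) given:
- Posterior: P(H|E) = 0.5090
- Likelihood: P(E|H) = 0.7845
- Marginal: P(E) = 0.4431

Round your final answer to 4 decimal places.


From Bayes' theorem: P(H|E) = P(E|H) × P(H) / P(E)

Rearranging for P(H):
P(H) = P(H|E) × P(E) / P(E|H)
     = 0.5090 × 0.4431 / 0.7845
     = 0.22553790 / 0.7845
     = 0.2875


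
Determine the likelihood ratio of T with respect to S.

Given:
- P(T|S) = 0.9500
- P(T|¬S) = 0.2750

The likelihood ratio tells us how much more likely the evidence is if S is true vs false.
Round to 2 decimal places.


Likelihood Ratio (LR) = P(T|S) / P(T|¬S)

LR = 0.9500 / 0.2750
   = 3.45

The evidence is 3.45 times more likely if S is true than if S is false.
LR > 1, so observing T raises the odds in favor of S.


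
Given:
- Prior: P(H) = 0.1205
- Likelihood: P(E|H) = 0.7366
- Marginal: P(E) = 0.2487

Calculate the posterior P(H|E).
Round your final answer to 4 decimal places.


Using Bayes' theorem:

P(H|E) = P(E|H) × P(H) / P(E)
       = 0.7366 × 0.1205 / 0.2487
       = 0.08876030 / 0.2487
       = 0.3569

The evidence strengthens our belief in H.
Prior: 0.1205 → Posterior: 0.3569


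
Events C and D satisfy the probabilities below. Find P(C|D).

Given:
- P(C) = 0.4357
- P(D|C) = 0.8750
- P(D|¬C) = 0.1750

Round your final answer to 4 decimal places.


Bayes' theorem: P(C|D) = P(D|C) × P(C) / P(D)

Step 1: Calculate P(D) using law of total probability
P(D) = P(D|C)P(C) + P(D|¬C)P(¬C)
     = 0.8750 × 0.4357 + 0.1750 × 0.5643
     = 0.38123750 + 0.09875250
     = 0.47999000

Step 2: Apply Bayes' theorem
P(C|D) = P(D|C) × P(C) / P(D)
       = 0.38123750 / 0.47999000
       = 0.7943


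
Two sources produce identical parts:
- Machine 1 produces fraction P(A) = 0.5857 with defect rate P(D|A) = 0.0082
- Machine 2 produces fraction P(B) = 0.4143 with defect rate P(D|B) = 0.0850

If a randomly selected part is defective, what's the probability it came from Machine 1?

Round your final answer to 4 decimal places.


Let A = from Machine 1, D = defective

Given:
- P(A) = 0.5857, P(B) = 0.4143
- P(D|A) = 0.0082, P(D|B) = 0.0850

Step 1: Find P(D)
P(D) = P(D|A)P(A) + P(D|B)P(B)
     = 0.0082 × 0.5857 + 0.0850 × 0.4143
     = 0.00480274 + 0.03521550
     = 0.04001824

Step 2: Apply Bayes' theorem
P(A|D) = P(D|A)P(A) / P(D)
       = 0.00480274 / 0.04001824
       = 0.1200


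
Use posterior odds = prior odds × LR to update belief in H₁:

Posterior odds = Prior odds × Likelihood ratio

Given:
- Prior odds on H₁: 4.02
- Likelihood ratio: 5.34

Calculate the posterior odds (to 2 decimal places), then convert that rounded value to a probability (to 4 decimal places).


Step 1: Calculate posterior odds
Posterior odds = Prior odds × LR
               = 4.02 × 5.34
               = 21.47

Step 2: Convert to probability
P(H₁|E) = Posterior odds / (1 + Posterior odds)
       = 21.47 / (1 + 21.47)
       = 21.47 / 22.47
       = 0.9555

The evidence increased P(H₁) from 0.8008 to 0.9555.


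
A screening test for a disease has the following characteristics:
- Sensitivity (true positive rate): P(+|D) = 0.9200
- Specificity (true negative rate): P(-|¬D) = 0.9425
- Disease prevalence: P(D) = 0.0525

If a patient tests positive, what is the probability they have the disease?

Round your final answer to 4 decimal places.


Let D = has disease, + = positive test

Given:
- P(D) = 0.0525 (prevalence)
- P(+|D) = 0.9200 (sensitivity)
- P(-|¬D) = 0.9425 (specificity)
- P(+|¬D) = 0.0575 (false positive rate = 1 - specificity)

Step 1: Find P(+)
P(+) = P(+|D)P(D) + P(+|¬D)P(¬D)
     = 0.9200 × 0.0525 + 0.0575 × 0.9475
     = 0.04830000 + 0.05448125
     = 0.10278125

Step 2: Apply Bayes' theorem for P(D|+)
P(D|+) = P(+|D)P(D) / P(+)
       = 0.04830000 / 0.10278125
       = 0.4699


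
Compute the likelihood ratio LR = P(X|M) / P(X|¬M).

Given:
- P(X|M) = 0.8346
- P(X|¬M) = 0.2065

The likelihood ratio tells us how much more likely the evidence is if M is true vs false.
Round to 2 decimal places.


Likelihood Ratio (LR) = P(X|M) / P(X|¬M)

LR = 0.8346 / 0.2065
   = 4.04

The evidence is 4.04 times more likely if M is true than if M is false.
Since LR > 1, the evidence supports M over ¬M.


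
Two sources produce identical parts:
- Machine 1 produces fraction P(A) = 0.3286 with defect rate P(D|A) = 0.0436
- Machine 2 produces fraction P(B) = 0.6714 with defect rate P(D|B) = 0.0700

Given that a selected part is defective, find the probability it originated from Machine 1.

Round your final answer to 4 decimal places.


Let A = from Machine 1, D = defective

Given:
- P(A) = 0.3286, P(B) = 0.6714
- P(D|A) = 0.0436, P(D|B) = 0.0700

Step 1: Find P(D)
P(D) = P(D|A)P(A) + P(D|B)P(B)
     = 0.0436 × 0.3286 + 0.0700 × 0.6714
     = 0.01432696 + 0.04699800
     = 0.06132496

Step 2: Apply Bayes' theorem
P(A|D) = P(D|A)P(A) / P(D)
       = 0.01432696 / 0.06132496
       = 0.2336


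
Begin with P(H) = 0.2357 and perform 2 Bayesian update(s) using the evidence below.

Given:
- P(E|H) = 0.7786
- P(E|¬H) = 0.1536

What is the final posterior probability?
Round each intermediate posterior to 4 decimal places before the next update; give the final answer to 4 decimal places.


Sequential Bayesian updating:

Initial prior: P(H) = 0.2357

Update 1:
  P(E) = 0.7786 × 0.2357 + 0.1536 × 0.7643 = 0.18351602 + 0.11739648 = 0.30091250
  P(H|E) = 0.18351602 / 0.30091250 = 0.6099

Update 2:
  P(E) = 0.7786 × 0.6099 + 0.1536 × 0.3901 = 0.47486814 + 0.05991936 = 0.53478750
  P(H|E) = 0.47486814 / 0.53478750 = 0.8880

Final posterior: 0.8880


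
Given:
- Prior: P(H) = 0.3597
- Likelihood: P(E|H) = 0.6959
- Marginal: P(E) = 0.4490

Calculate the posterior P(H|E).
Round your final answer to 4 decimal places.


Using Bayes' theorem:

P(H|E) = P(E|H) × P(H) / P(E)
       = 0.6959 × 0.3597 / 0.4490
       = 0.25031523 / 0.4490
       = 0.5575

The evidence strengthens our belief in H.
Prior: 0.3597 → Posterior: 0.5575


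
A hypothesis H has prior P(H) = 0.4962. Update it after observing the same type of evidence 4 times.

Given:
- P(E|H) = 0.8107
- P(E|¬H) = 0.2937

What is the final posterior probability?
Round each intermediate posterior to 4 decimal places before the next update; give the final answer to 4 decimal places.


Sequential Bayesian updating:

Initial prior: P(H) = 0.4962

Update 1:
  P(E) = 0.8107 × 0.4962 + 0.2937 × 0.5038 = 0.40226934 + 0.14796606 = 0.55023540
  P(H|E) = 0.40226934 / 0.55023540 = 0.7311

Update 2:
  P(E) = 0.8107 × 0.7311 + 0.2937 × 0.2689 = 0.59270277 + 0.07897593 = 0.67167870
  P(H|E) = 0.59270277 / 0.67167870 = 0.8824

Update 3:
  P(E) = 0.8107 × 0.8824 + 0.2937 × 0.1176 = 0.71536168 + 0.03453912 = 0.74990080
  P(H|E) = 0.71536168 / 0.74990080 = 0.9539

Update 4:
  P(E) = 0.8107 × 0.9539 + 0.2937 × 0.0461 = 0.77332673 + 0.01353957 = 0.78686630
  P(H|E) = 0.77332673 / 0.78686630 = 0.9828

Final posterior: 0.9828


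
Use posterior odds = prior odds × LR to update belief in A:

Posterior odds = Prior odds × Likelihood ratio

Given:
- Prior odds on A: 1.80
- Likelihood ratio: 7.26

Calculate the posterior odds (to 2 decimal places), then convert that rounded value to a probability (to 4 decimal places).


Step 1: Calculate posterior odds
Posterior odds = Prior odds × LR
               = 1.80 × 7.26
               = 13.07

Step 2: Convert to probability
P(A|E) = Posterior odds / (1 + Posterior odds)
       = 13.07 / (1 + 13.07)
       = 13.07 / 14.07
       = 0.9289

The evidence increased P(A) from 0.6429 to 0.9289.


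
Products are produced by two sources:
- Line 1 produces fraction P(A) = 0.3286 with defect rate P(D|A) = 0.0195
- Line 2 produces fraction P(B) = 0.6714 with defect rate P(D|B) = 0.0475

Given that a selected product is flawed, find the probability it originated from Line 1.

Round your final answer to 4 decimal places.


Let A = from Line 1, D = flawed

Given:
- P(A) = 0.3286, P(B) = 0.6714
- P(D|A) = 0.0195, P(D|B) = 0.0475

Step 1: Find P(D)
P(D) = P(D|A)P(A) + P(D|B)P(B)
     = 0.0195 × 0.3286 + 0.0475 × 0.6714
     = 0.00640770 + 0.03189150
     = 0.03829920

Step 2: Apply Bayes' theorem
P(A|D) = P(D|A)P(A) / P(D)
       = 0.00640770 / 0.03829920
       = 0.1673


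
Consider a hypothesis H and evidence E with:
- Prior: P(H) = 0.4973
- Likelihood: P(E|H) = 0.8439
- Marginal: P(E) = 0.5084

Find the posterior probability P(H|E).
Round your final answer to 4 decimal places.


Using Bayes' theorem:

P(H|E) = P(E|H) × P(H) / P(E)
       = 0.8439 × 0.4973 / 0.5084
       = 0.41967147 / 0.5084
       = 0.8255

The evidence strengthens our belief in H.
Prior: 0.4973 → Posterior: 0.8255


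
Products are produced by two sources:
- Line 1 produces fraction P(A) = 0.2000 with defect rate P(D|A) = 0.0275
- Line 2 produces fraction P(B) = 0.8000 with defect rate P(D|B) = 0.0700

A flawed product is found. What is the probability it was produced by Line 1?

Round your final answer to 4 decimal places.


Let A = from Line 1, D = flawed

Given:
- P(A) = 0.2000, P(B) = 0.8000
- P(D|A) = 0.0275, P(D|B) = 0.0700

Step 1: Find P(D)
P(D) = P(D|A)P(A) + P(D|B)P(B)
     = 0.0275 × 0.2000 + 0.0700 × 0.8000
     = 0.00550000 + 0.05600000
     = 0.06150000

Step 2: Apply Bayes' theorem
P(A|D) = P(D|A)P(A) / P(D)
       = 0.00550000 / 0.06150000
       = 0.0894


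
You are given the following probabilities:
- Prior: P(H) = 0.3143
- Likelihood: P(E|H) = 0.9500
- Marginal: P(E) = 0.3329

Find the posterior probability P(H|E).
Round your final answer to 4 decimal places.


Using Bayes' theorem:

P(H|E) = P(E|H) × P(H) / P(E)
       = 0.9500 × 0.3143 / 0.3329
       = 0.29858500 / 0.3329
       = 0.8969

The evidence strengthens our belief in H.
Prior: 0.3143 → Posterior: 0.8969


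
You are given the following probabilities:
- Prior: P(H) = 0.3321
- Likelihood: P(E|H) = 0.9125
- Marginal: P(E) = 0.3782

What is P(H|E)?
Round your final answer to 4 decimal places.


Using Bayes' theorem:

P(H|E) = P(E|H) × P(H) / P(E)
       = 0.9125 × 0.3321 / 0.3782
       = 0.30304125 / 0.3782
       = 0.8013

The evidence strengthens our belief in H.
Prior: 0.3321 → Posterior: 0.8013


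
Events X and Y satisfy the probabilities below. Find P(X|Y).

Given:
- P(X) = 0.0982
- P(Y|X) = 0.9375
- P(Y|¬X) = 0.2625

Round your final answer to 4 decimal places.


Bayes' theorem: P(X|Y) = P(Y|X) × P(X) / P(Y)

Step 1: Calculate P(Y) using law of total probability
P(Y) = P(Y|X)P(X) + P(Y|¬X)P(¬X)
     = 0.9375 × 0.0982 + 0.2625 × 0.9018
     = 0.09206250 + 0.23672250
     = 0.32878500

Step 2: Apply Bayes' theorem
P(X|Y) = P(Y|X) × P(X) / P(Y)
       = 0.09206250 / 0.32878500
       = 0.2800


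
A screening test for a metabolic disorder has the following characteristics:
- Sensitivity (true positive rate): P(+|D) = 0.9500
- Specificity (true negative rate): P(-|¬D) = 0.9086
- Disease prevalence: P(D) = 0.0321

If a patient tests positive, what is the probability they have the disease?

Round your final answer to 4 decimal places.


Let D = has disease, + = positive test

Given:
- P(D) = 0.0321 (prevalence)
- P(+|D) = 0.9500 (sensitivity)
- P(-|¬D) = 0.9086 (specificity)
- P(+|¬D) = 0.0914 (false positive rate = 1 - specificity)

Step 1: Find P(+)
P(+) = P(+|D)P(D) + P(+|¬D)P(¬D)
     = 0.9500 × 0.0321 + 0.0914 × 0.9679
     = 0.03049500 + 0.08846606
     = 0.11896106

Step 2: Apply Bayes' theorem for P(D|+)
P(D|+) = P(+|D)P(D) / P(+)
       = 0.03049500 / 0.11896106
       = 0.2563


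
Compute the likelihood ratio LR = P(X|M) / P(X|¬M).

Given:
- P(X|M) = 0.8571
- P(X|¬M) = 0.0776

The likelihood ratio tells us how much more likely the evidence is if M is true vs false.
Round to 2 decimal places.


Likelihood Ratio (LR) = P(X|M) / P(X|¬M)

LR = 0.8571 / 0.0776
   = 11.05

The evidence is 11.05 times more likely if M is true than if M is false.
Since LR > 1, the evidence supports M over ¬M.


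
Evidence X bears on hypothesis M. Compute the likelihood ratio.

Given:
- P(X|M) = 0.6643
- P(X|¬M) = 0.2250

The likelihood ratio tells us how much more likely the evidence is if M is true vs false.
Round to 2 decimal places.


Likelihood Ratio (LR) = P(X|M) / P(X|¬M)

LR = 0.6643 / 0.2250
   = 2.95

The evidence is 2.95 times more likely if M is true than if M is false.
Because LR exceeds 1, X is evidence for M.


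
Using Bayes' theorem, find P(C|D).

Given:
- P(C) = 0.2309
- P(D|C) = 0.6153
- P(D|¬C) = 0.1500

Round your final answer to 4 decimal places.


Bayes' theorem: P(C|D) = P(D|C) × P(C) / P(D)

Step 1: Calculate P(D) using law of total probability
P(D) = P(D|C)P(C) + P(D|¬C)P(¬C)
     = 0.6153 × 0.2309 + 0.1500 × 0.7691
     = 0.14207277 + 0.11536500
     = 0.25743777

Step 2: Apply Bayes' theorem
P(C|D) = P(D|C) × P(C) / P(D)
       = 0.14207277 / 0.25743777
       = 0.5519


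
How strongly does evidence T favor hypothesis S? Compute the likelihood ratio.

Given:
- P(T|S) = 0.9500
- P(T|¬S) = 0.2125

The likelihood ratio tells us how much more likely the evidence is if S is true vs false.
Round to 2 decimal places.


Likelihood Ratio (LR) = P(T|S) / P(T|¬S)

LR = 0.9500 / 0.2125
   = 4.47

The evidence is 4.47 times more likely if S is true than if S is false.
Because LR exceeds 1, T is evidence for S.


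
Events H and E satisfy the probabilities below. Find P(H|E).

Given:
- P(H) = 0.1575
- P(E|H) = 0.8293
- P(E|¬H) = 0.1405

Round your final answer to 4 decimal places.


Bayes' theorem: P(H|E) = P(E|H) × P(H) / P(E)

Step 1: Calculate P(E) using law of total probability
P(E) = P(E|H)P(H) + P(E|¬H)P(¬H)
     = 0.8293 × 0.1575 + 0.1405 × 0.8425
     = 0.13061475 + 0.11837125
     = 0.24898600

Step 2: Apply Bayes' theorem
P(H|E) = P(E|H) × P(H) / P(E)
       = 0.13061475 / 0.24898600
       = 0.5246


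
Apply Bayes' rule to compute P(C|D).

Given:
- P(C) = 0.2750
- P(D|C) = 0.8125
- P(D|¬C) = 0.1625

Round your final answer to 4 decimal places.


Bayes' theorem: P(C|D) = P(D|C) × P(C) / P(D)

Step 1: Calculate P(D) using law of total probability
P(D) = P(D|C)P(C) + P(D|¬C)P(¬C)
     = 0.8125 × 0.2750 + 0.1625 × 0.7250
     = 0.22343750 + 0.11781250
     = 0.34125000

Step 2: Apply Bayes' theorem
P(C|D) = P(D|C) × P(C) / P(D)
       = 0.22343750 / 0.34125000
       = 0.6548


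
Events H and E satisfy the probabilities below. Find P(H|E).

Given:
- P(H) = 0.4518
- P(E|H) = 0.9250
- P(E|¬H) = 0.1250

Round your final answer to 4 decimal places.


Bayes' theorem: P(H|E) = P(E|H) × P(H) / P(E)

Step 1: Calculate P(E) using law of total probability
P(E) = P(E|H)P(H) + P(E|¬H)P(¬H)
     = 0.9250 × 0.4518 + 0.1250 × 0.5482
     = 0.41791500 + 0.06852500
     = 0.48644000

Step 2: Apply Bayes' theorem
P(H|E) = P(E|H) × P(H) / P(E)
       = 0.41791500 / 0.48644000
       = 0.8591


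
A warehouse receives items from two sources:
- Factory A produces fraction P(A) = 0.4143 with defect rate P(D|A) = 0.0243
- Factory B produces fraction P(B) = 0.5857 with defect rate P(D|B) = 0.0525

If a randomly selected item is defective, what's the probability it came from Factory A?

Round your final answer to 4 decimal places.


Let A = from Factory A, D = defective

Given:
- P(A) = 0.4143, P(B) = 0.5857
- P(D|A) = 0.0243, P(D|B) = 0.0525

Step 1: Find P(D)
P(D) = P(D|A)P(A) + P(D|B)P(B)
     = 0.0243 × 0.4143 + 0.0525 × 0.5857
     = 0.01006749 + 0.03074925
     = 0.04081674

Step 2: Apply Bayes' theorem
P(A|D) = P(D|A)P(A) / P(D)
       = 0.01006749 / 0.04081674
       = 0.2467


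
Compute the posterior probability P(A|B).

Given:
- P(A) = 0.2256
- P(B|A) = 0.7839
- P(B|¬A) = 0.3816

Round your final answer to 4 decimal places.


Bayes' theorem: P(A|B) = P(B|A) × P(A) / P(B)

Step 1: Calculate P(B) using law of total probability
P(B) = P(B|A)P(A) + P(B|¬A)P(¬A)
     = 0.7839 × 0.2256 + 0.3816 × 0.7744
     = 0.17684784 + 0.29551104
     = 0.47235888

Step 2: Apply Bayes' theorem
P(A|B) = P(B|A) × P(A) / P(B)
       = 0.17684784 / 0.47235888
       = 0.3744


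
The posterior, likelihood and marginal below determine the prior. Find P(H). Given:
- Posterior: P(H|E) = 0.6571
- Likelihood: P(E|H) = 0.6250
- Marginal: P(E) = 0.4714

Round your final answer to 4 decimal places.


From Bayes' theorem: P(H|E) = P(E|H) × P(H) / P(E)

Rearranging for P(H):
P(H) = P(H|E) × P(E) / P(E|H)
     = 0.6571 × 0.4714 / 0.6250
     = 0.30975694 / 0.6250
     = 0.4956


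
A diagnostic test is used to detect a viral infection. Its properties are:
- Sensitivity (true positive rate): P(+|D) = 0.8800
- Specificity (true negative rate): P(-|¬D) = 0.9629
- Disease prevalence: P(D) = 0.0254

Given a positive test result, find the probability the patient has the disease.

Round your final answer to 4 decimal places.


Let D = has disease, + = positive test

Given:
- P(D) = 0.0254 (prevalence)
- P(+|D) = 0.8800 (sensitivity)
- P(-|¬D) = 0.9629 (specificity)
- P(+|¬D) = 0.0371 (false positive rate = 1 - specificity)

Step 1: Find P(+)
P(+) = P(+|D)P(D) + P(+|¬D)P(¬D)
     = 0.8800 × 0.0254 + 0.0371 × 0.9746
     = 0.02235200 + 0.03615766
     = 0.05850966

Step 2: Apply Bayes' theorem for P(D|+)
P(D|+) = P(+|D)P(D) / P(+)
       = 0.02235200 / 0.05850966
       = 0.3820


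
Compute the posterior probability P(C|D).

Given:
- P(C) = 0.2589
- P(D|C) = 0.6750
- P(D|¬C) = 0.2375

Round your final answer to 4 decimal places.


Bayes' theorem: P(C|D) = P(D|C) × P(C) / P(D)

Step 1: Calculate P(D) using law of total probability
P(D) = P(D|C)P(C) + P(D|¬C)P(¬C)
     = 0.6750 × 0.2589 + 0.2375 × 0.7411
     = 0.17475750 + 0.17601125
     = 0.35076875

Step 2: Apply Bayes' theorem
P(C|D) = P(D|C) × P(C) / P(D)
       = 0.17475750 / 0.35076875
       = 0.4982


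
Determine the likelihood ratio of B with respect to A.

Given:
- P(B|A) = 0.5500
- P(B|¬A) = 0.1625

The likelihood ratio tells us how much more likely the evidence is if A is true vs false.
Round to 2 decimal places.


Likelihood Ratio (LR) = P(B|A) / P(B|¬A)

LR = 0.5500 / 0.1625
   = 3.38

The evidence is 3.38 times more likely if A is true than if A is false.
Since LR > 1, the evidence supports A over ¬A.


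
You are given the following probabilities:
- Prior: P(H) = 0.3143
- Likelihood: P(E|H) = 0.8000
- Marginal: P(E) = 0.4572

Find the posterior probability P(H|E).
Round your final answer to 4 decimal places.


Using Bayes' theorem:

P(H|E) = P(E|H) × P(H) / P(E)
       = 0.8000 × 0.3143 / 0.4572
       = 0.25144000 / 0.4572
       = 0.5500

The evidence strengthens our belief in H.
Prior: 0.3143 → Posterior: 0.5500


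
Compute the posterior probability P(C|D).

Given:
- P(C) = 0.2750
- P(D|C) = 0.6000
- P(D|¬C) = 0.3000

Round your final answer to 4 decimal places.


Bayes' theorem: P(C|D) = P(D|C) × P(C) / P(D)

Step 1: Calculate P(D) using law of total probability
P(D) = P(D|C)P(C) + P(D|¬C)P(¬C)
     = 0.6000 × 0.2750 + 0.3000 × 0.7250
     = 0.16500000 + 0.21750000
     = 0.38250000

Step 2: Apply Bayes' theorem
P(C|D) = P(D|C) × P(C) / P(D)
       = 0.16500000 / 0.38250000
       = 0.4314


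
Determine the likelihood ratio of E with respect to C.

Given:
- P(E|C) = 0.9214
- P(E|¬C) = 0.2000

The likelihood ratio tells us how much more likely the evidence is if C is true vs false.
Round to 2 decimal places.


Likelihood Ratio (LR) = P(E|C) / P(E|¬C)

LR = 0.9214 / 0.2000
   = 4.61

The evidence is 4.61 times more likely if C is true than if C is false.
Because LR exceeds 1, E is evidence for C.


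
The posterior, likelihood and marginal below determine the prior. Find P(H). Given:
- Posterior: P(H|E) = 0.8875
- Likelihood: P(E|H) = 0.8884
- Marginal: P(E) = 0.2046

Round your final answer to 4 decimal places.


From Bayes' theorem: P(H|E) = P(E|H) × P(H) / P(E)

Rearranging for P(H):
P(H) = P(H|E) × P(E) / P(E|H)
     = 0.8875 × 0.2046 / 0.8884
     = 0.18158250 / 0.8884
     = 0.2044


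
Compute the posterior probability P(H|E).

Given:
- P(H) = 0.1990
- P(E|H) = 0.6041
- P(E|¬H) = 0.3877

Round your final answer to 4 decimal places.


Bayes' theorem: P(H|E) = P(E|H) × P(H) / P(E)

Step 1: Calculate P(E) using law of total probability
P(E) = P(E|H)P(H) + P(E|¬H)P(¬H)
     = 0.6041 × 0.1990 + 0.3877 × 0.8010
     = 0.12021590 + 0.31054770
     = 0.43076360

Step 2: Apply Bayes' theorem
P(H|E) = P(E|H) × P(H) / P(E)
       = 0.12021590 / 0.43076360
       = 0.2791


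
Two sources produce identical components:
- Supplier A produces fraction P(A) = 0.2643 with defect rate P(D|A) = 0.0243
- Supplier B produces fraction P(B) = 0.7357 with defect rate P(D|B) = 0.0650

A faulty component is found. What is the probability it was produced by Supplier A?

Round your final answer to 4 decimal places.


Let A = from Supplier A, D = faulty

Given:
- P(A) = 0.2643, P(B) = 0.7357
- P(D|A) = 0.0243, P(D|B) = 0.0650

Step 1: Find P(D)
P(D) = P(D|A)P(A) + P(D|B)P(B)
     = 0.0243 × 0.2643 + 0.0650 × 0.7357
     = 0.00642249 + 0.04782050
     = 0.05424299

Step 2: Apply Bayes' theorem
P(A|D) = P(D|A)P(A) / P(D)
       = 0.00642249 / 0.05424299
       = 0.1184
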